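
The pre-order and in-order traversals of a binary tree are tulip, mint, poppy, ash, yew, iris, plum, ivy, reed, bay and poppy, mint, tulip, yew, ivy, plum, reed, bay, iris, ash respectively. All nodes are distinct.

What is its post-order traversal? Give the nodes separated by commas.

poppy, mint, ivy, bay, reed, plum, iris, yew, ash, tulip

The first element of pre-order is the root; it splits in-order into left and right subtrees.
Root tulip: left subtree has 2 nodes {poppy, mint}, right has 7 {yew, ivy, plum, reed, bay, iris, ash}.
  Root mint: left subtree has 1 node {poppy}, right has 0 { }.
  Root ash: left subtree has 6 nodes {yew, ivy, plum, reed, bay, iris}, right has 0 { }.
    Root yew: left subtree has 0 nodes { }, right has 5 {ivy, plum, reed, bay, iris}.
      Root iris: left subtree has 4 nodes {ivy, plum, reed, bay}, right has 0 { }.
        Root plum: left subtree has 1 node {ivy}, right has 2 {reed, bay}.
          Root reed: left subtree has 0 nodes { }, right has 1 {bay}.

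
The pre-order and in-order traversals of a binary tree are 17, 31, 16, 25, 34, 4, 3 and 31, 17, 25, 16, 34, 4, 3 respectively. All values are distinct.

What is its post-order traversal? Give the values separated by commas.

The first element of pre-order is the root; it splits in-order into left and right subtrees.
Root 17: left subtree has 1 node {31}, right has 5 {25, 16, 34, 4, 3}.
  Root 16: left subtree has 1 node {25}, right has 3 {34, 4, 3}.
    Root 34: left subtree has 0 nodes { }, right has 2 {4, 3}.
      Root 4: left subtree has 0 nodes { }, right has 1 {3}.

31, 25, 3, 4, 34, 16, 17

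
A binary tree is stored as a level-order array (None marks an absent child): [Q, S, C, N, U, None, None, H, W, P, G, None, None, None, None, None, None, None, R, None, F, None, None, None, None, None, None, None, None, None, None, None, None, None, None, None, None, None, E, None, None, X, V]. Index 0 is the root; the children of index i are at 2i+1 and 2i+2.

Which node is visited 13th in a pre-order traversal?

G

Pre-order visits the node, then its left subtree, then its right subtree.
Visit Q.
At Q: go left to S.
  Visit S.
  At S: go left to N.
    Visit N.
    At N: go left to H.
      H is a leaf — visit H.
    At N: go right to W.
      Visit W.
      At W: no left child.
      At W: go right to R.
        Visit R.
        At R: no left child.
        At R: go right to E.
          E is a leaf — visit E.
  At S: go right to U.
    Visit U.
    At U: go left to P.
      Visit P.
      At P: no left child.
      At P: go right to F.
        Visit F.
        At F: go left to X.
          X is a leaf — visit X.
        At F: go right to V.
          V is a leaf — visit V.
    At U: go right to G.
      G is a leaf — visit G.
At Q: go right to C.
  C is a leaf — visit C.
Full pre-order sequence: Q, S, N, H, W, R, E, U, P, F, X, V, G, C.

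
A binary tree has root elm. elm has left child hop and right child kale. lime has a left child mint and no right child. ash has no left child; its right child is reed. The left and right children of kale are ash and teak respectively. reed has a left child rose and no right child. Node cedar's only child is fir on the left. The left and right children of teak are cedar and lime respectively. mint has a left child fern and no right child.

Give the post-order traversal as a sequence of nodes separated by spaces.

Post-order visits the left subtree, then the right subtree, then the node.
At elm: go left to hop.
  hop is a leaf — visit hop.
At elm: go right to kale.
  At kale: go left to ash.
    At ash: no left child.
    At ash: go right to reed.
      At reed: go left to rose.
        rose is a leaf — visit rose.
      At reed: no right child.
      Visit reed.
    Visit ash.
  At kale: go right to teak.
    At teak: go left to cedar.
      At cedar: go left to fir.
        fir is a leaf — visit fir.
      At cedar: no right child.
      Visit cedar.
    At teak: go right to lime.
      At lime: go left to mint.
        At mint: go left to fern.
          fern is a leaf — visit fern.
        At mint: no right child.
        Visit mint.
      At lime: no right child.
      Visit lime.
    Visit teak.
  Visit kale.
Visit elm.

hop rose reed ash fir cedar fern mint lime teak kale elm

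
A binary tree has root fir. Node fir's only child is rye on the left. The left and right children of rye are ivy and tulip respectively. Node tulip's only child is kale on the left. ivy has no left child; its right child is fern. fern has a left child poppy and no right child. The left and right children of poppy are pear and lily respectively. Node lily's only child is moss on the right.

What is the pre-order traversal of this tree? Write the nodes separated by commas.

fir, rye, ivy, fern, poppy, pear, lily, moss, tulip, kale

Pre-order visits the node, then its left subtree, then its right subtree.
Visit fir.
At fir: go left to rye.
  Visit rye.
  At rye: go left to ivy.
    Visit ivy.
    At ivy: no left child.
    At ivy: go right to fern.
      Visit fern.
      At fern: go left to poppy.
        Visit poppy.
        At poppy: go left to pear.
          pear is a leaf — visit pear.
        At poppy: go right to lily.
          Visit lily.
          At lily: no left child.
          At lily: go right to moss.
            moss is a leaf — visit moss.
      At fern: no right child.
  At rye: go right to tulip.
    Visit tulip.
    At tulip: go left to kale.
      kale is a leaf — visit kale.
    At tulip: no right child.
At fir: no right child.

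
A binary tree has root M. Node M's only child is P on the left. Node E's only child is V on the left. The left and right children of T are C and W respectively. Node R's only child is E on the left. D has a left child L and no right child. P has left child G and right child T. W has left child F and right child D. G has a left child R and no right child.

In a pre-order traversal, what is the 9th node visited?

W

Pre-order visits the node, then its left subtree, then its right subtree.
Visit M.
At M: go left to P.
  Visit P.
  At P: go left to G.
    Visit G.
    At G: go left to R.
      Visit R.
      At R: go left to E.
        Visit E.
        At E: go left to V.
          V is a leaf — visit V.
        At E: no right child.
      At R: no right child.
    At G: no right child.
  At P: go right to T.
    Visit T.
    At T: go left to C.
      C is a leaf — visit C.
    At T: go right to W.
      Visit W.
      At W: go left to F.
        F is a leaf — visit F.
      At W: go right to D.
        Visit D.
        At D: go left to L.
          L is a leaf — visit L.
        At D: no right child.
At M: no right child.
Full pre-order sequence: M, P, G, R, E, V, T, C, W, F, D, L.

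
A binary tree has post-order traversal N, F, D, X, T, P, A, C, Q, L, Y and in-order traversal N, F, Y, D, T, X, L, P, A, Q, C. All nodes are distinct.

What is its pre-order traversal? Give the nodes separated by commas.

Y, F, N, L, T, D, X, Q, A, P, C

The last element of post-order is the root; it splits in-order into left and right subtrees.
Root Y: left subtree has 2 nodes {N, F}, right has 8 {D, T, X, L, P, A, Q, C}.
  Root F: left subtree has 1 node {N}, right has 0 { }.
  Root L: left subtree has 3 nodes {D, T, X}, right has 4 {P, A, Q, C}.
    Root T: left subtree has 1 node {D}, right has 1 {X}.
    Root Q: left subtree has 2 nodes {P, A}, right has 1 {C}.
      Root A: left subtree has 1 node {P}, right has 0 { }.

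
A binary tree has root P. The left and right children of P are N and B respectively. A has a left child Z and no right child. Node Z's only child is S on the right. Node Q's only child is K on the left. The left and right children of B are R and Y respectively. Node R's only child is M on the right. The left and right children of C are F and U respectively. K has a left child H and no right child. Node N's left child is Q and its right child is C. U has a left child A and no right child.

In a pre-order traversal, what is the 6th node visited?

Pre-order visits the node, then its left subtree, then its right subtree.
Visit P.
At P: go left to N.
  Visit N.
  At N: go left to Q.
    Visit Q.
    At Q: go left to K.
      Visit K.
      At K: go left to H.
        H is a leaf — visit H.
      At K: no right child.
    At Q: no right child.
  At N: go right to C.
    Visit C.
    At C: go left to F.
      F is a leaf — visit F.
    At C: go right to U.
      Visit U.
      At U: go left to A.
        Visit A.
        At A: go left to Z.
          Visit Z.
          At Z: no left child.
          At Z: go right to S.
            S is a leaf — visit S.
        At A: no right child.
      At U: no right child.
At P: go right to B.
  Visit B.
  At B: go left to R.
    Visit R.
    At R: no left child.
    At R: go right to M.
      M is a leaf — visit M.
  At B: go right to Y.
    Y is a leaf — visit Y.
Full pre-order sequence: P, N, Q, K, H, C, F, U, A, Z, S, B, R, M, Y.

C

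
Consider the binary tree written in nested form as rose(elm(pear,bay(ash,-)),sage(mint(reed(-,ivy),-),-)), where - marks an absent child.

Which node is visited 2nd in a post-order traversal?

ash

Post-order visits the left subtree, then the right subtree, then the node.
At rose: go left to elm.
  At elm: go left to pear.
    pear is a leaf — visit pear.
  At elm: go right to bay.
    At bay: go left to ash.
      ash is a leaf — visit ash.
    At bay: no right child.
    Visit bay.
  Visit elm.
At rose: go right to sage.
  At sage: go left to mint.
    At mint: go left to reed.
      At reed: no left child.
      At reed: go right to ivy.
        ivy is a leaf — visit ivy.
      Visit reed.
    At mint: no right child.
    Visit mint.
  At sage: no right child.
  Visit sage.
Visit rose.
Full post-order sequence: pear, ash, bay, elm, ivy, reed, mint, sage, rose.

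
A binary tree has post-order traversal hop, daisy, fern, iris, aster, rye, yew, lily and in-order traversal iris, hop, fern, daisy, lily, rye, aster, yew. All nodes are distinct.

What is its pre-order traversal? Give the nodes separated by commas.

The last element of post-order is the root; it splits in-order into left and right subtrees.
Root lily: left subtree has 4 nodes {iris, hop, fern, daisy}, right has 3 {rye, aster, yew}.
  Root iris: left subtree has 0 nodes { }, right has 3 {hop, fern, daisy}.
    Root fern: left subtree has 1 node {hop}, right has 1 {daisy}.
  Root yew: left subtree has 2 nodes {rye, aster}, right has 0 { }.
    Root rye: left subtree has 0 nodes { }, right has 1 {aster}.

lily, iris, fern, hop, daisy, yew, rye, aster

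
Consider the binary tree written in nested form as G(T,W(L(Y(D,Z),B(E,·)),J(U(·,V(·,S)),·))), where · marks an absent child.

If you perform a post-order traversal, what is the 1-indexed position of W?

Post-order visits the left subtree, then the right subtree, then the node.
At G: go left to T.
  T is a leaf — visit T.
At G: go right to W.
  At W: go left to L.
    At L: go left to Y.
      At Y: go left to D.
        D is a leaf — visit D.
      At Y: go right to Z.
        Z is a leaf — visit Z.
      Visit Y.
    At L: go right to B.
      At B: go left to E.
        E is a leaf — visit E.
      At B: no right child.
      Visit B.
    Visit L.
  At W: go right to J.
    At J: go left to U.
      At U: no left child.
      At U: go right to V.
        At V: no left child.
        At V: go right to S.
          S is a leaf — visit S.
        Visit V.
      Visit U.
    At J: no right child.
    Visit J.
  Visit W.
Visit G.
Full post-order sequence: T, D, Z, Y, E, B, L, S, V, U, J, W, G.

12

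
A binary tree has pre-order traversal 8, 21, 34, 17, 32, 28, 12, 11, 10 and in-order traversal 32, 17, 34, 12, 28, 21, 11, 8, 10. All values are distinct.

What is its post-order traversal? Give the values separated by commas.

The first element of pre-order is the root; it splits in-order into left and right subtrees.
Root 8: left subtree has 7 nodes {32, 17, 34, 12, 28, 21, 11}, right has 1 {10}.
  Root 21: left subtree has 5 nodes {32, 17, 34, 12, 28}, right has 1 {11}.
    Root 34: left subtree has 2 nodes {32, 17}, right has 2 {12, 28}.
      Root 17: left subtree has 1 node {32}, right has 0 { }.
      Root 28: left subtree has 1 node {12}, right has 0 { }.

32, 17, 12, 28, 34, 11, 21, 10, 8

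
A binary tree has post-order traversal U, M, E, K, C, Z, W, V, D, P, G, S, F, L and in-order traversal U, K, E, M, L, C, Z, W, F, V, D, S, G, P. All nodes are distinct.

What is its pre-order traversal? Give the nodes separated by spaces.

L K U E M F W Z C S D V G P

The last element of post-order is the root; it splits in-order into left and right subtrees.
Root L: left subtree has 4 nodes {U, K, E, M}, right has 9 {C, Z, W, F, V, D, S, G, P}.
  Root K: left subtree has 1 node {U}, right has 2 {E, M}.
    Root E: left subtree has 0 nodes { }, right has 1 {M}.
  Root F: left subtree has 3 nodes {C, Z, W}, right has 5 {V, D, S, G, P}.
    Root W: left subtree has 2 nodes {C, Z}, right has 0 { }.
      Root Z: left subtree has 1 node {C}, right has 0 { }.
    Root S: left subtree has 2 nodes {V, D}, right has 2 {G, P}.
      Root D: left subtree has 1 node {V}, right has 0 { }.
      Root G: left subtree has 0 nodes { }, right has 1 {P}.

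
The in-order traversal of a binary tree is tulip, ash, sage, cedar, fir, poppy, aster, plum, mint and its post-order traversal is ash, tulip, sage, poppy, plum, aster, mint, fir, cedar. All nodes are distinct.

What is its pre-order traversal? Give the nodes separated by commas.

cedar, sage, tulip, ash, fir, mint, aster, poppy, plum

The last element of post-order is the root; it splits in-order into left and right subtrees.
Root cedar: left subtree has 3 nodes {tulip, ash, sage}, right has 5 {fir, poppy, aster, plum, mint}.
  Root sage: left subtree has 2 nodes {tulip, ash}, right has 0 { }.
    Root tulip: left subtree has 0 nodes { }, right has 1 {ash}.
  Root fir: left subtree has 0 nodes { }, right has 4 {poppy, aster, plum, mint}.
    Root mint: left subtree has 3 nodes {poppy, aster, plum}, right has 0 { }.
      Root aster: left subtree has 1 node {poppy}, right has 1 {plum}.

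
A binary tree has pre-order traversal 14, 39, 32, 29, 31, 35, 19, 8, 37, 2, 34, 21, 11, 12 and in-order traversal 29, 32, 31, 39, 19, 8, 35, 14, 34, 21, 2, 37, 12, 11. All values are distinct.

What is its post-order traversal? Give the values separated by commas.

The first element of pre-order is the root; it splits in-order into left and right subtrees.
Root 14: left subtree has 7 nodes {29, 32, 31, 39, 19, 8, 35}, right has 6 {34, 21, 2, 37, 12, 11}.
  Root 39: left subtree has 3 nodes {29, 32, 31}, right has 3 {19, 8, 35}.
    Root 32: left subtree has 1 node {29}, right has 1 {31}.
    Root 35: left subtree has 2 nodes {19, 8}, right has 0 { }.
      Root 19: left subtree has 0 nodes { }, right has 1 {8}.
  Root 37: left subtree has 3 nodes {34, 21, 2}, right has 2 {12, 11}.
    Root 2: left subtree has 2 nodes {34, 21}, right has 0 { }.
      Root 34: left subtree has 0 nodes { }, right has 1 {21}.
    Root 11: left subtree has 1 node {12}, right has 0 { }.

29, 31, 32, 8, 19, 35, 39, 21, 34, 2, 12, 11, 37, 14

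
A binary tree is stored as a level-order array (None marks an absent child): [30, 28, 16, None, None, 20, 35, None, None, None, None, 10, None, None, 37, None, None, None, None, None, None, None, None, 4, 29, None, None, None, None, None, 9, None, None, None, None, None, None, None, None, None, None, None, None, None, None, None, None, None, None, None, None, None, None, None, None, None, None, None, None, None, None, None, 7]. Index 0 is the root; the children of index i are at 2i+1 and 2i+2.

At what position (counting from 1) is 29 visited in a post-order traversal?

3

Post-order visits the left subtree, then the right subtree, then the node.
At 30: go left to 28.
  28 is a leaf — visit 28.
At 30: go right to 16.
  At 16: go left to 20.
    At 20: go left to 10.
      At 10: go left to 4.
        4 is a leaf — visit 4.
      At 10: go right to 29.
        29 is a leaf — visit 29.
      Visit 10.
    At 20: no right child.
    Visit 20.
  At 16: go right to 35.
    At 35: no left child.
    At 35: go right to 37.
      At 37: no left child.
      At 37: go right to 9.
        At 9: no left child.
        At 9: go right to 7.
          7 is a leaf — visit 7.
        Visit 9.
      Visit 37.
    Visit 35.
  Visit 16.
Visit 30.
Full post-order sequence: 28, 4, 29, 10, 20, 7, 9, 37, 35, 16, 30.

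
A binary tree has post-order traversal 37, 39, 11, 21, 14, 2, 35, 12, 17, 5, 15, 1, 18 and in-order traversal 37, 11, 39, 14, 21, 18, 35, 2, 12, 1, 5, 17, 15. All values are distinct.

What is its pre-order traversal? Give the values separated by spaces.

The last element of post-order is the root; it splits in-order into left and right subtrees.
Root 18: left subtree has 5 nodes {37, 11, 39, 14, 21}, right has 7 {35, 2, 12, 1, 5, 17, 15}.
  Root 14: left subtree has 3 nodes {37, 11, 39}, right has 1 {21}.
    Root 11: left subtree has 1 node {37}, right has 1 {39}.
  Root 1: left subtree has 3 nodes {35, 2, 12}, right has 3 {5, 17, 15}.
    Root 12: left subtree has 2 nodes {35, 2}, right has 0 { }.
      Root 35: left subtree has 0 nodes { }, right has 1 {2}.
    Root 15: left subtree has 2 nodes {5, 17}, right has 0 { }.
      Root 5: left subtree has 0 nodes { }, right has 1 {17}.

18 14 11 37 39 21 1 12 35 2 15 5 17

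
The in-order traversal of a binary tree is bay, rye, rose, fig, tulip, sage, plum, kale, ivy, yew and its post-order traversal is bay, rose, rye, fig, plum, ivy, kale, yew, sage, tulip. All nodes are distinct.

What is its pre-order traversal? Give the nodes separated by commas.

tulip, fig, rye, bay, rose, sage, yew, kale, plum, ivy

The last element of post-order is the root; it splits in-order into left and right subtrees.
Root tulip: left subtree has 4 nodes {bay, rye, rose, fig}, right has 5 {sage, plum, kale, ivy, yew}.
  Root fig: left subtree has 3 nodes {bay, rye, rose}, right has 0 { }.
    Root rye: left subtree has 1 node {bay}, right has 1 {rose}.
  Root sage: left subtree has 0 nodes { }, right has 4 {plum, kale, ivy, yew}.
    Root yew: left subtree has 3 nodes {plum, kale, ivy}, right has 0 { }.
      Root kale: left subtree has 1 node {plum}, right has 1 {ivy}.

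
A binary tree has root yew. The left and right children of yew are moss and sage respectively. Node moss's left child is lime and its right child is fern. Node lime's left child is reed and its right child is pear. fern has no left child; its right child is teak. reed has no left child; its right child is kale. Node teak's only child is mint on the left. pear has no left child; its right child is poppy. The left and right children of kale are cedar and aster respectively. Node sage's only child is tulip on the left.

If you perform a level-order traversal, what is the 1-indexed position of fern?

Level-order visits nodes level by level from the root, left to right within each level.
Level 0: yew
Level 1: moss, sage
Level 2: lime, fern, tulip
Level 3: reed, pear, teak
Level 4: kale, poppy, mint
Level 5: cedar, aster
Full level-order sequence: yew, moss, sage, lime, fern, tulip, reed, pear, teak, kale, poppy, mint, cedar, aster.

5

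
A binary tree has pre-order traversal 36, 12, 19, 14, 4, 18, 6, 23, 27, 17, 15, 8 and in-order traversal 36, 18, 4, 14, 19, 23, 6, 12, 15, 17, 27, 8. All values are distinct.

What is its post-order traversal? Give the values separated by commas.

The first element of pre-order is the root; it splits in-order into left and right subtrees.
Root 36: left subtree has 0 nodes { }, right has 11 {18, 4, 14, 19, 23, 6, 12, 15, 17, 27, 8}.
  Root 12: left subtree has 6 nodes {18, 4, 14, 19, 23, 6}, right has 4 {15, 17, 27, 8}.
    Root 19: left subtree has 3 nodes {18, 4, 14}, right has 2 {23, 6}.
      Root 14: left subtree has 2 nodes {18, 4}, right has 0 { }.
        Root 4: left subtree has 1 node {18}, right has 0 { }.
      Root 6: left subtree has 1 node {23}, right has 0 { }.
    Root 27: left subtree has 2 nodes {15, 17}, right has 1 {8}.
      Root 17: left subtree has 1 node {15}, right has 0 { }.

18, 4, 14, 23, 6, 19, 15, 17, 8, 27, 12, 36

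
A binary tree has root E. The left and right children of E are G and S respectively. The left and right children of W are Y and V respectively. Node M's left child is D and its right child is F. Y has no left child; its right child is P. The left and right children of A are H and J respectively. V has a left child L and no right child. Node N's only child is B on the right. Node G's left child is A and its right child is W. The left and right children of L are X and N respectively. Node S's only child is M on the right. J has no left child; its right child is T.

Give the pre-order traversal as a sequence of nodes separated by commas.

E, G, A, H, J, T, W, Y, P, V, L, X, N, B, S, M, D, F

Pre-order visits the node, then its left subtree, then its right subtree.
Visit E.
At E: go left to G.
  Visit G.
  At G: go left to A.
    Visit A.
    At A: go left to H.
      H is a leaf — visit H.
    At A: go right to J.
      Visit J.
      At J: no left child.
      At J: go right to T.
        T is a leaf — visit T.
  At G: go right to W.
    Visit W.
    At W: go left to Y.
      Visit Y.
      At Y: no left child.
      At Y: go right to P.
        P is a leaf — visit P.
    At W: go right to V.
      Visit V.
      At V: go left to L.
        Visit L.
        At L: go left to X.
          X is a leaf — visit X.
        At L: go right to N.
          Visit N.
          At N: no left child.
          At N: go right to B.
            B is a leaf — visit B.
      At V: no right child.
At E: go right to S.
  Visit S.
  At S: no left child.
  At S: go right to M.
    Visit M.
    At M: go left to D.
      D is a leaf — visit D.
    At M: go right to F.
      F is a leaf — visit F.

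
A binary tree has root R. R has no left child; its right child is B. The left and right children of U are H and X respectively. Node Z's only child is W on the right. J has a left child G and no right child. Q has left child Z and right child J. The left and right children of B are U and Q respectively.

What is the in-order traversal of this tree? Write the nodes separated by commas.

In-order visits the left subtree, then the node, then the right subtree.
At R: no left child.
Visit R.
At R: go right to B.
  At B: go left to U.
    At U: go left to H.
      H is a leaf — visit H.
    Visit U.
    At U: go right to X.
      X is a leaf — visit X.
  Visit B.
  At B: go right to Q.
    At Q: go left to Z.
      At Z: no left child.
      Visit Z.
      At Z: go right to W.
        W is a leaf — visit W.
    Visit Q.
    At Q: go right to J.
      At J: go left to G.
        G is a leaf — visit G.
      Visit J.
      At J: no right child.

R, H, U, X, B, Z, W, Q, G, J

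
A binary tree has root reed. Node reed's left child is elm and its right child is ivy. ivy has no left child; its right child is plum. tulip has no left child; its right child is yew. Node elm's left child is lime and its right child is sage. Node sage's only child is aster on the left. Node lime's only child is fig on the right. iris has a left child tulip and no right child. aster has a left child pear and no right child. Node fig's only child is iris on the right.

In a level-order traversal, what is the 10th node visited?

Level-order visits nodes level by level from the root, left to right within each level.
Level 0: reed
Level 1: elm, ivy
Level 2: lime, sage, plum
Level 3: fig, aster
Level 4: iris, pear
Level 5: tulip
Level 6: yew
Full level-order sequence: reed, elm, ivy, lime, sage, plum, fig, aster, iris, pear, tulip, yew.

pear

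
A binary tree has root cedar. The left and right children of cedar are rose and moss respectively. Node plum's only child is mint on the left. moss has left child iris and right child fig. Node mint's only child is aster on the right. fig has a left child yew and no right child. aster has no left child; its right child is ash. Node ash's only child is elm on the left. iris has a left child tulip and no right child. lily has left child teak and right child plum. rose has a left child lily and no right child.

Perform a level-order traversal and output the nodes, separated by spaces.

Level-order visits nodes level by level from the root, left to right within each level.
Level 0: cedar
Level 1: rose, moss
Level 2: lily, iris, fig
Level 3: teak, plum, tulip, yew
Level 4: mint
Level 5: aster
Level 6: ash
Level 7: elm

cedar rose moss lily iris fig teak plum tulip yew mint aster ash elm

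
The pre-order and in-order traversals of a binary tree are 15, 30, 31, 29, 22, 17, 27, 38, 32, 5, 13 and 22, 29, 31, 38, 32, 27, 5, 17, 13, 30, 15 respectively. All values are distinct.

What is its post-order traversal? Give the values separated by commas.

The first element of pre-order is the root; it splits in-order into left and right subtrees.
Root 15: left subtree has 10 nodes {22, 29, 31, 38, 32, 27, 5, 17, 13, 30}, right has 0 { }.
  Root 30: left subtree has 9 nodes {22, 29, 31, 38, 32, 27, 5, 17, 13}, right has 0 { }.
    Root 31: left subtree has 2 nodes {22, 29}, right has 6 {38, 32, 27, 5, 17, 13}.
      Root 29: left subtree has 1 node {22}, right has 0 { }.
      Root 17: left subtree has 4 nodes {38, 32, 27, 5}, right has 1 {13}.
        Root 27: left subtree has 2 nodes {38, 32}, right has 1 {5}.
          Root 38: left subtree has 0 nodes { }, right has 1 {32}.

22, 29, 32, 38, 5, 27, 13, 17, 31, 30, 15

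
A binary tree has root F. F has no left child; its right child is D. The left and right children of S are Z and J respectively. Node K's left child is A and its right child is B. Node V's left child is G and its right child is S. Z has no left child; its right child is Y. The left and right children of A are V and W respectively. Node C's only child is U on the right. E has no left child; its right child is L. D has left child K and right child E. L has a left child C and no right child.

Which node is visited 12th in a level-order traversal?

S

Level-order visits nodes level by level from the root, left to right within each level.
Level 0: F
Level 1: D
Level 2: K, E
Level 3: A, B, L
Level 4: V, W, C
Level 5: G, S, U
Level 6: Z, J
Level 7: Y
Full level-order sequence: F, D, K, E, A, B, L, V, W, C, G, S, U, Z, J, Y.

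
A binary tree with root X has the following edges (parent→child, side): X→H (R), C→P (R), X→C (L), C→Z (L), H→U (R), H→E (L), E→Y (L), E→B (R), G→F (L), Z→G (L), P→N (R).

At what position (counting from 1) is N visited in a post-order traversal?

Post-order visits the left subtree, then the right subtree, then the node.
At X: go left to C.
  At C: go left to Z.
    At Z: go left to G.
      At G: go left to F.
        F is a leaf — visit F.
      At G: no right child.
      Visit G.
    At Z: no right child.
    Visit Z.
  At C: go right to P.
    At P: no left child.
    At P: go right to N.
      N is a leaf — visit N.
    Visit P.
  Visit C.
At X: go right to H.
  At H: go left to E.
    At E: go left to Y.
      Y is a leaf — visit Y.
    At E: go right to B.
      B is a leaf — visit B.
    Visit E.
  At H: go right to U.
    U is a leaf — visit U.
  Visit H.
Visit X.
Full post-order sequence: F, G, Z, N, P, C, Y, B, E, U, H, X.

4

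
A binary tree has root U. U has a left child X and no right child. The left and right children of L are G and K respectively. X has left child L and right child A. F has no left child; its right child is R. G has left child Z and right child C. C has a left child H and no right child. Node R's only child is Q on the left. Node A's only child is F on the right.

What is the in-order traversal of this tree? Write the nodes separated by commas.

In-order visits the left subtree, then the node, then the right subtree.
At U: go left to X.
  At X: go left to L.
    At L: go left to G.
      At G: go left to Z.
        Z is a leaf — visit Z.
      Visit G.
      At G: go right to C.
        At C: go left to H.
          H is a leaf — visit H.
        Visit C.
        At C: no right child.
    Visit L.
    At L: go right to K.
      K is a leaf — visit K.
  Visit X.
  At X: go right to A.
    At A: no left child.
    Visit A.
    At A: go right to F.
      At F: no left child.
      Visit F.
      At F: go right to R.
        At R: go left to Q.
          Q is a leaf — visit Q.
        Visit R.
        At R: no right child.
Visit U.
At U: no right child.

Z, G, H, C, L, K, X, A, F, Q, R, U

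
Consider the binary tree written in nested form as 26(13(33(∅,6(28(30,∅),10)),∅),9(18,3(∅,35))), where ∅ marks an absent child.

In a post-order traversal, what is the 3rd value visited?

10

Post-order visits the left subtree, then the right subtree, then the node.
At 26: go left to 13.
  At 13: go left to 33.
    At 33: no left child.
    At 33: go right to 6.
      At 6: go left to 28.
        At 28: go left to 30.
          30 is a leaf — visit 30.
        At 28: no right child.
        Visit 28.
      At 6: go right to 10.
        10 is a leaf — visit 10.
      Visit 6.
    Visit 33.
  At 13: no right child.
  Visit 13.
At 26: go right to 9.
  At 9: go left to 18.
    18 is a leaf — visit 18.
  At 9: go right to 3.
    At 3: no left child.
    At 3: go right to 35.
      35 is a leaf — visit 35.
    Visit 3.
  Visit 9.
Visit 26.
Full post-order sequence: 30, 28, 10, 6, 33, 13, 18, 35, 3, 9, 26.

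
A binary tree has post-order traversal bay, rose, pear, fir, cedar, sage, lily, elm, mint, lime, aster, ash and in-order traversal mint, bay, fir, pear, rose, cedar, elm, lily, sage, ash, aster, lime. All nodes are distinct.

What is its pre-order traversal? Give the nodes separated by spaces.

The last element of post-order is the root; it splits in-order into left and right subtrees.
Root ash: left subtree has 9 nodes {mint, bay, fir, pear, rose, cedar, elm, lily, sage}, right has 2 {aster, lime}.
  Root mint: left subtree has 0 nodes { }, right has 8 {bay, fir, pear, rose, cedar, elm, lily, sage}.
    Root elm: left subtree has 5 nodes {bay, fir, pear, rose, cedar}, right has 2 {lily, sage}.
      Root cedar: left subtree has 4 nodes {bay, fir, pear, rose}, right has 0 { }.
        Root fir: left subtree has 1 node {bay}, right has 2 {pear, rose}.
          Root pear: left subtree has 0 nodes { }, right has 1 {rose}.
      Root lily: left subtree has 0 nodes { }, right has 1 {sage}.
  Root aster: left subtree has 0 nodes { }, right has 1 {lime}.

ash mint elm cedar fir bay pear rose lily sage aster lime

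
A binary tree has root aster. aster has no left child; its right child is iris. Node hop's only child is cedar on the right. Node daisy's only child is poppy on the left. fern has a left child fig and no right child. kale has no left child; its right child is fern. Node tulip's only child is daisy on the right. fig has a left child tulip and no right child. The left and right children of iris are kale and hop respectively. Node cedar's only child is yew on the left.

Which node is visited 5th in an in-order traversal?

daisy

In-order visits the left subtree, then the node, then the right subtree.
At aster: no left child.
Visit aster.
At aster: go right to iris.
  At iris: go left to kale.
    At kale: no left child.
    Visit kale.
    At kale: go right to fern.
      At fern: go left to fig.
        At fig: go left to tulip.
          At tulip: no left child.
          Visit tulip.
          At tulip: go right to daisy.
            At daisy: go left to poppy.
              poppy is a leaf — visit poppy.
            Visit daisy.
            At daisy: no right child.
        Visit fig.
        At fig: no right child.
      Visit fern.
      At fern: no right child.
  Visit iris.
  At iris: go right to hop.
    At hop: no left child.
    Visit hop.
    At hop: go right to cedar.
      At cedar: go left to yew.
        yew is a leaf — visit yew.
      Visit cedar.
      At cedar: no right child.
Full in-order sequence: aster, kale, tulip, poppy, daisy, fig, fern, iris, hop, yew, cedar.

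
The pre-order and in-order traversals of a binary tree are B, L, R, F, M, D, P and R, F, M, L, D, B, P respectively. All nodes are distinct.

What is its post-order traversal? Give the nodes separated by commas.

The first element of pre-order is the root; it splits in-order into left and right subtrees.
Root B: left subtree has 5 nodes {R, F, M, L, D}, right has 1 {P}.
  Root L: left subtree has 3 nodes {R, F, M}, right has 1 {D}.
    Root R: left subtree has 0 nodes { }, right has 2 {F, M}.
      Root F: left subtree has 0 nodes { }, right has 1 {M}.

M, F, R, D, L, P, B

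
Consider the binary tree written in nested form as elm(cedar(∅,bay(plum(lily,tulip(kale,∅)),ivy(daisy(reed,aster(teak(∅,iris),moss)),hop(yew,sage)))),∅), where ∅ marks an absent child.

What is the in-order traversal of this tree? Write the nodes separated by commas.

cedar, lily, plum, kale, tulip, bay, reed, daisy, teak, iris, aster, moss, ivy, yew, hop, sage, elm

In-order visits the left subtree, then the node, then the right subtree.
At elm: go left to cedar.
  At cedar: no left child.
  Visit cedar.
  At cedar: go right to bay.
    At bay: go left to plum.
      At plum: go left to lily.
        lily is a leaf — visit lily.
      Visit plum.
      At plum: go right to tulip.
        At tulip: go left to kale.
          kale is a leaf — visit kale.
        Visit tulip.
        At tulip: no right child.
    Visit bay.
    At bay: go right to ivy.
      At ivy: go left to daisy.
        At daisy: go left to reed.
          reed is a leaf — visit reed.
        Visit daisy.
        At daisy: go right to aster.
          At aster: go left to teak.
            At teak: no left child.
            Visit teak.
            At teak: go right to iris.
              iris is a leaf — visit iris.
          Visit aster.
          At aster: go right to moss.
            moss is a leaf — visit moss.
      Visit ivy.
      At ivy: go right to hop.
        At hop: go left to yew.
          yew is a leaf — visit yew.
        Visit hop.
        At hop: go right to sage.
          sage is a leaf — visit sage.
Visit elm.
At elm: no right child.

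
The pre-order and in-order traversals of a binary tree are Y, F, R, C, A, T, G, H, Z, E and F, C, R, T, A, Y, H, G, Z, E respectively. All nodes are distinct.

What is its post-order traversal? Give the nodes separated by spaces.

C T A R F H E Z G Y

The first element of pre-order is the root; it splits in-order into left and right subtrees.
Root Y: left subtree has 5 nodes {F, C, R, T, A}, right has 4 {H, G, Z, E}.
  Root F: left subtree has 0 nodes { }, right has 4 {C, R, T, A}.
    Root R: left subtree has 1 node {C}, right has 2 {T, A}.
      Root A: left subtree has 1 node {T}, right has 0 { }.
  Root G: left subtree has 1 node {H}, right has 2 {Z, E}.
    Root Z: left subtree has 0 nodes { }, right has 1 {E}.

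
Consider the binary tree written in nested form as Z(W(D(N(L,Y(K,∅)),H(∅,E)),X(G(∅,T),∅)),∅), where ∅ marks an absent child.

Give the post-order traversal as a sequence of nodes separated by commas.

Post-order visits the left subtree, then the right subtree, then the node.
At Z: go left to W.
  At W: go left to D.
    At D: go left to N.
      At N: go left to L.
        L is a leaf — visit L.
      At N: go right to Y.
        At Y: go left to K.
          K is a leaf — visit K.
        At Y: no right child.
        Visit Y.
      Visit N.
    At D: go right to H.
      At H: no left child.
      At H: go right to E.
        E is a leaf — visit E.
      Visit H.
    Visit D.
  At W: go right to X.
    At X: go left to G.
      At G: no left child.
      At G: go right to T.
        T is a leaf — visit T.
      Visit G.
    At X: no right child.
    Visit X.
  Visit W.
At Z: no right child.
Visit Z.

L, K, Y, N, E, H, D, T, G, X, W, Z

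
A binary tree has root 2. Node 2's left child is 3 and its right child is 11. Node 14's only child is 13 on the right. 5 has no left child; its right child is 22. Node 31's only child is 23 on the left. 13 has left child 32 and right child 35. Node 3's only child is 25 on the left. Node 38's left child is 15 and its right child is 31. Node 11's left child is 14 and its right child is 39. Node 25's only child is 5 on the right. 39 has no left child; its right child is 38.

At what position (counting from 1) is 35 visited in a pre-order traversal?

10

Pre-order visits the node, then its left subtree, then its right subtree.
Visit 2.
At 2: go left to 3.
  Visit 3.
  At 3: go left to 25.
    Visit 25.
    At 25: no left child.
    At 25: go right to 5.
      Visit 5.
      At 5: no left child.
      At 5: go right to 22.
        22 is a leaf — visit 22.
  At 3: no right child.
At 2: go right to 11.
  Visit 11.
  At 11: go left to 14.
    Visit 14.
    At 14: no left child.
    At 14: go right to 13.
      Visit 13.
      At 13: go left to 32.
        32 is a leaf — visit 32.
      At 13: go right to 35.
        35 is a leaf — visit 35.
  At 11: go right to 39.
    Visit 39.
    At 39: no left child.
    At 39: go right to 38.
      Visit 38.
      At 38: go left to 15.
        15 is a leaf — visit 15.
      At 38: go right to 31.
        Visit 31.
        At 31: go left to 23.
          23 is a leaf — visit 23.
        At 31: no right child.
Full pre-order sequence: 2, 3, 25, 5, 22, 11, 14, 13, 32, 35, 39, 38, 15, 31, 23.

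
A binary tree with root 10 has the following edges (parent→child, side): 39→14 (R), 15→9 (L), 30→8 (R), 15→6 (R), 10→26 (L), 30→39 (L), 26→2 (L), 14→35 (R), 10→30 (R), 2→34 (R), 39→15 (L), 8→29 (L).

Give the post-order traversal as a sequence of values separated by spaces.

Post-order visits the left subtree, then the right subtree, then the node.
At 10: go left to 26.
  At 26: go left to 2.
    At 2: no left child.
    At 2: go right to 34.
      34 is a leaf — visit 34.
    Visit 2.
  At 26: no right child.
  Visit 26.
At 10: go right to 30.
  At 30: go left to 39.
    At 39: go left to 15.
      At 15: go left to 9.
        9 is a leaf — visit 9.
      At 15: go right to 6.
        6 is a leaf — visit 6.
      Visit 15.
    At 39: go right to 14.
      At 14: no left child.
      At 14: go right to 35.
        35 is a leaf — visit 35.
      Visit 14.
    Visit 39.
  At 30: go right to 8.
    At 8: go left to 29.
      29 is a leaf — visit 29.
    At 8: no right child.
    Visit 8.
  Visit 30.
Visit 10.

34 2 26 9 6 15 35 14 39 29 8 30 10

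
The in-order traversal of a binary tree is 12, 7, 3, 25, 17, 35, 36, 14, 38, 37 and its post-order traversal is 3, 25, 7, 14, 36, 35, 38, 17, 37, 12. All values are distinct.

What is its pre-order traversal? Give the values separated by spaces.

12 37 17 7 25 3 38 35 36 14

The last element of post-order is the root; it splits in-order into left and right subtrees.
Root 12: left subtree has 0 nodes { }, right has 9 {7, 3, 25, 17, 35, 36, 14, 38, 37}.
  Root 37: left subtree has 8 nodes {7, 3, 25, 17, 35, 36, 14, 38}, right has 0 { }.
    Root 17: left subtree has 3 nodes {7, 3, 25}, right has 4 {35, 36, 14, 38}.
      Root 7: left subtree has 0 nodes { }, right has 2 {3, 25}.
        Root 25: left subtree has 1 node {3}, right has 0 { }.
      Root 38: left subtree has 3 nodes {35, 36, 14}, right has 0 { }.
        Root 35: left subtree has 0 nodes { }, right has 2 {36, 14}.
          Root 36: left subtree has 0 nodes { }, right has 1 {14}.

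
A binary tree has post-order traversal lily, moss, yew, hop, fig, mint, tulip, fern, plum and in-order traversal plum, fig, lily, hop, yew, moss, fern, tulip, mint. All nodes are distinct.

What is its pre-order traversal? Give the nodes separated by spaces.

The last element of post-order is the root; it splits in-order into left and right subtrees.
Root plum: left subtree has 0 nodes { }, right has 8 {fig, lily, hop, yew, moss, fern, tulip, mint}.
  Root fern: left subtree has 5 nodes {fig, lily, hop, yew, moss}, right has 2 {tulip, mint}.
    Root fig: left subtree has 0 nodes { }, right has 4 {lily, hop, yew, moss}.
      Root hop: left subtree has 1 node {lily}, right has 2 {yew, moss}.
        Root yew: left subtree has 0 nodes { }, right has 1 {moss}.
    Root tulip: left subtree has 0 nodes { }, right has 1 {mint}.

plum fern fig hop lily yew moss tulip mint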